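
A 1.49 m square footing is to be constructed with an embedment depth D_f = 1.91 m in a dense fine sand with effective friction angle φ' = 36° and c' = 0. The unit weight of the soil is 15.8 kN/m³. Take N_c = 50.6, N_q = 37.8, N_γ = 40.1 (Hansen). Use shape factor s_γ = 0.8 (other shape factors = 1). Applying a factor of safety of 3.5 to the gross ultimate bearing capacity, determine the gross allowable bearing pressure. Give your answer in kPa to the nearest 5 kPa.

q_all ≈ 435 kPa

Overburden at base level: q = 15.8 × 1.91 = 30.178 kPa.
Surcharge term q·N_q = 30.178 × 37.8 = 1140.7 kPa; self-weight term 0.5·γ·B·N_γ·s_γ = 0.5 × 15.8 × 1.49 × 40.1 × 0.8 = 377.61 kPa.
q_ult = 1140.7 + 377.61 = 1518.3 kPa.
q_all = q_ult / FS = 1518.3 / 3.5 = 433.81 kPa.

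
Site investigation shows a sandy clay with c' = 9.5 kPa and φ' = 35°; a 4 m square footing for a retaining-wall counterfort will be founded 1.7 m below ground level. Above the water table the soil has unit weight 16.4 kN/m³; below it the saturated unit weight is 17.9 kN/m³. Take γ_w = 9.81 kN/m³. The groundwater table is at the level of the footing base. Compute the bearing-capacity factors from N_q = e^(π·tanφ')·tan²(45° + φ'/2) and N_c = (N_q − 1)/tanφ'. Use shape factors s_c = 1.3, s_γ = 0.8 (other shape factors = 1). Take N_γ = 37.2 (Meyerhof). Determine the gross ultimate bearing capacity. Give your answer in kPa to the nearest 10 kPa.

tan35° = 0.7002, so N_q = e^(π×0.7002)·tan²(62.5°) = 9.023 × 3.69 = 33.3.
N_c = (33.3 − 1)/tan35° = 46.12.
Overburden at base level: q = 16.4 × 1.7 = 27.88 kPa.
Below the base the soil is submerged, so the ½γBN_γ term uses γ' = 17.9 − 9.81 = 8.09 kN/m³.
Cohesion term c·N_c·s_c = 9.5 × 46.124 × 1.3 = 569.63 kPa; surcharge term q·N_q = 27.88 × 33.296 = 928.3 kPa; self-weight term 0.5·γ·B·N_γ·s_γ = 0.5 × 8.09 × 4 × 37.2 × 0.8 = 481.52 kPa.
q_ult = 569.63 + 928.3 + 481.52 = 1979.4 kPa.

q_ult ≈ 1980 kPa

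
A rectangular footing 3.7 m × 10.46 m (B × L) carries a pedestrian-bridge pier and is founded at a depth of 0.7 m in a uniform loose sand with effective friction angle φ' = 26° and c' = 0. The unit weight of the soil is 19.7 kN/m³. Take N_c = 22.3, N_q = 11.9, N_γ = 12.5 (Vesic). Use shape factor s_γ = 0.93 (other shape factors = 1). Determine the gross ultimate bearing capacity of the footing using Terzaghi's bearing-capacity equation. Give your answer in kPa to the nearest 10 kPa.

q_ult ≈ 590 kPa

Effective surcharge at the founding depth q = γ·D_f = 19.7 × 0.7 = 13.79 kPa.
q_ult = q·N_q + 0.5·γ·B·N_γ·s_γ
     = 13.79 × 11.9 + 0.5 × 19.7 × 3.7 × 12.5 × 0.93
     = 164.1 + 423.67 = 587.77 kPa.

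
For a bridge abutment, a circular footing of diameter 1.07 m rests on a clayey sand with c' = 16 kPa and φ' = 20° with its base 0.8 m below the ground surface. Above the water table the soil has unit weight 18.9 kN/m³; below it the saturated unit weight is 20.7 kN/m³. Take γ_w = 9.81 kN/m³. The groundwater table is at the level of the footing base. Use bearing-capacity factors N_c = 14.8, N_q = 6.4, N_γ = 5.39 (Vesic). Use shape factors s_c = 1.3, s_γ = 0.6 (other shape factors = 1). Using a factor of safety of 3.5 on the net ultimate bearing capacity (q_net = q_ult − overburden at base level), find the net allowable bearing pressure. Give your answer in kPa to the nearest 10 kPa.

q_all(net) ≈ 120 kPa

q = γ·D_f = 18.9 × 0.8 = 15.12 kPa.
For the ½γBN_γ term take γ' = 20.7 − 9.81 = 10.89 kN/m³ (soil below base is submerged).
c·N_c·s_c = 16 × 14.8 × 1.3 = 307.84 kPa
q·N_q = 15.12 × 6.4 = 96.768 kPa
0.5·γ·B·N_γ·s_γ = 0.5 × 10.89 × 1.07 × 5.39 × 0.6 = 18.842 kPa
q_ult = 307.84 + 96.768 + 18.842 = 423.45 kPa.
q_net = 423.45 − 15.12 = 408.33 kPa.
q_all(net) = 408.33 / 3.5 = 116.67 kPa.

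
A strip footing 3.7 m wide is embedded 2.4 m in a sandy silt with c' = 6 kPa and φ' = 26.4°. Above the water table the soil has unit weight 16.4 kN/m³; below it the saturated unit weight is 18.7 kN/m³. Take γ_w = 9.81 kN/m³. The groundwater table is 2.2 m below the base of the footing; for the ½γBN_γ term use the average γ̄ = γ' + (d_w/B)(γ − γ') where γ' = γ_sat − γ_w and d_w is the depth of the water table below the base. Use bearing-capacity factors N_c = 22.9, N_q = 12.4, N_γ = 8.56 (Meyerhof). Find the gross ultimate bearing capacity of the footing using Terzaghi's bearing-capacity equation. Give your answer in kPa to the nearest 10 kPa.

q_ult ≈ 840 kPa

Effective surcharge at the founding depth q = γ·D_f = 16.4 × 2.4 = 39.36 kPa.
With d_w = 2.2 m < B, γ̄ = 8.89 + (2.2/3.7) × (16.4 − 8.89) = 13.355 kN/m³.
q_ult = c·N_c + q·N_q + 0.5·γ·B·N_γ
     = 6 × 22.9 + 39.36 × 12.4 + 0.5 × 13.355 × 3.7 × 8.56
     = 137.4 + 488.06 + 211.5 = 836.96 kPa.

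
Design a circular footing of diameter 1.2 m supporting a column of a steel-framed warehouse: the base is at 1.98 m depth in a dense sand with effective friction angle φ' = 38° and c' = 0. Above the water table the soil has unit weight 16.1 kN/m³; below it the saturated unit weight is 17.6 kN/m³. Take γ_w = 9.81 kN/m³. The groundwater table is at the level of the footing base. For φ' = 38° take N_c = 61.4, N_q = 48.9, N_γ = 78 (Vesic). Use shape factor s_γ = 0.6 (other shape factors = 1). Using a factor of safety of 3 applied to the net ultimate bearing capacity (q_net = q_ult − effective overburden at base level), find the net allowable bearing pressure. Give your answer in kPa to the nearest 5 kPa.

q_all(net) ≈ 580 kPa

Effective surcharge at the founding depth q = γ·D_f = 16.1 × 1.98 = 31.878 kPa.
The water table coincides with the base, so in the self-weight term γ → γ' = 7.79 kN/m³.
q_ult = q·N_q + 0.5·γ·B·N_γ·s_γ
     = 31.878 × 48.9 + 0.5 × 7.79 × 1.2 × 78 × 0.6
     = 1558.8 + 218.74 = 1777.6 kPa.
Net ultimate: q_net = 1777.6 − 31.878 = 1745.7 kPa.
q_all(net) = 1745.7 / 3 = 581.9 kPa.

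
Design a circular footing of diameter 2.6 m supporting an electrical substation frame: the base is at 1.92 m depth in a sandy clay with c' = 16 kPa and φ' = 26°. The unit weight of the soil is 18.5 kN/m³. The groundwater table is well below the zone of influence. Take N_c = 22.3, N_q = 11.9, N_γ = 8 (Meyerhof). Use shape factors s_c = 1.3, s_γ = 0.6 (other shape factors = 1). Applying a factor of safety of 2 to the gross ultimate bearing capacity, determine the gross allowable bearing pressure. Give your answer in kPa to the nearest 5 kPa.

q_all ≈ 500 kPa

Overburden at base level: q = 18.5 × 1.92 = 35.52 kPa.
Cohesion term c·N_c·s_c = 16 × 22.3 × 1.3 = 463.84 kPa; surcharge term q·N_q = 35.52 × 11.9 = 422.69 kPa; self-weight term 0.5·γ·B·N_γ·s_γ = 0.5 × 18.5 × 2.6 × 8 × 0.6 = 115.44 kPa.
q_ult = 463.84 + 422.69 + 115.44 = 1002 kPa.
q_all = q_ult / FS = 1002 / 2 = 500.98 kPa.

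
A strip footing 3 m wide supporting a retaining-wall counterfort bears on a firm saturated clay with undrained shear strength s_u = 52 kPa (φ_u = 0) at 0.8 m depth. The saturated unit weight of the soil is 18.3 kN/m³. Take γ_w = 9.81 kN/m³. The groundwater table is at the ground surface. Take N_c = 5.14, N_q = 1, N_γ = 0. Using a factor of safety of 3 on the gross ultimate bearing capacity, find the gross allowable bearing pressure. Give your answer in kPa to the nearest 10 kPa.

γ' = 18.3 − 9.81 = 8.49 kN/m³ (submerged throughout). q = 8.49 × 0.8 = 6.792 kPa.
c·N_c = 52 × 5.14 = 267.28 kPa
q·N_q = 6.792 × 1 = 6.792 kPa
q_ult = 267.28 + 6.792 = 274.07 kPa.
q_all = 274.07 / 3 = 91.357 kPa.

q_all ≈ 90 kPa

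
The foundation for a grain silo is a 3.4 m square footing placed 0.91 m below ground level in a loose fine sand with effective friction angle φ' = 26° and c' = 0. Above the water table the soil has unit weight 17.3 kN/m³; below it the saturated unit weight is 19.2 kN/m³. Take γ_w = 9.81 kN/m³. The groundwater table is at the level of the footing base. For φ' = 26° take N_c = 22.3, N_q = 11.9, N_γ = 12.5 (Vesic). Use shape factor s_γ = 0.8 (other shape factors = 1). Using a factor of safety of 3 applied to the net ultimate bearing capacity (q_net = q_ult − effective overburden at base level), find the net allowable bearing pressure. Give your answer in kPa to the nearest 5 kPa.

q_all(net) ≈ 110 kPa

Overburden at base level: q = 17.3 × 0.91 = 15.743 kPa.
Below the base the soil is submerged, so the ½γBN_γ term uses γ' = 19.2 − 9.81 = 9.39 kN/m³.
Surcharge term q·N_q = 15.743 × 11.9 = 187.34 kPa; self-weight term 0.5·γ·B·N_γ·s_γ = 0.5 × 9.39 × 3.4 × 12.5 × 0.8 = 159.63 kPa.
q_ult = 187.34 + 159.63 = 346.97 kPa.
Net ultimate: q_net = 346.97 − 15.743 = 331.23 kPa.
q_all(net) = 331.23 / 3 = 110.41 kPa.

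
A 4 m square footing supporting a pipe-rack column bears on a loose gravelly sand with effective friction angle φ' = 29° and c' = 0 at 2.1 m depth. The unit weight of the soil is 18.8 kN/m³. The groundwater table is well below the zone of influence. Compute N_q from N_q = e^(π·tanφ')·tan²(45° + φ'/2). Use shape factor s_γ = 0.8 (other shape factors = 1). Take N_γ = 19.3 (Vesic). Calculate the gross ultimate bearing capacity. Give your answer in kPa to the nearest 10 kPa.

tan29° = 0.5543, so N_q = e^(π×0.5543)·tan²(59.5°) = 5.705 × 2.882 = 16.44.
Overburden at base level: q = 18.8 × 2.1 = 39.48 kPa.
Surcharge term q·N_q = 39.48 × 16.443 = 649.18 kPa; self-weight term 0.5·γ·B·N_γ·s_γ = 0.5 × 18.8 × 4 × 19.3 × 0.8 = 580.54 kPa.
q_ult = 649.18 + 580.54 = 1229.7 kPa.

q_ult ≈ 1230 kPa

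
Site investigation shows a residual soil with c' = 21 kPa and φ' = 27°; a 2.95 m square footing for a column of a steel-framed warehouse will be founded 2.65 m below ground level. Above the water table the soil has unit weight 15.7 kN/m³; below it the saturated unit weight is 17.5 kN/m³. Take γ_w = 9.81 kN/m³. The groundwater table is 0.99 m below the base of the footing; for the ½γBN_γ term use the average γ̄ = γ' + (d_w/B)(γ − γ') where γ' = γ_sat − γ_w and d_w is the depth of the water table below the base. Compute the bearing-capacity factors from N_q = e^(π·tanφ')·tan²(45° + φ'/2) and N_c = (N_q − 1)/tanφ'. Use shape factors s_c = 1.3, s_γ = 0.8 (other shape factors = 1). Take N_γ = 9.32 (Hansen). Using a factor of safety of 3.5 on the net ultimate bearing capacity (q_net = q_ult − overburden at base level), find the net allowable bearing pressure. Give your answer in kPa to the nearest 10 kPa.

N_q = e^(π·tan27°)·tan²(58.5°) = 13.2; N_c = (N_q − 1)/tanφ' = 23.94.
Overburden at base level: q = 15.7 × 2.65 = 41.605 kPa.
The water table is 0.99 m below the base (< B = 2.95 m), so the ½γBN_γ term uses γ̄ = γ' + (d_w/B)(γ − γ') = 7.69 + (0.99/2.95)(15.7 − 7.69) = 10.378 kN/m³.
Cohesion term c·N_c·s_c = 21 × 23.942 × 1.3 = 653.62 kPa; surcharge term q·N_q = 41.605 × 13.199 = 549.15 kPa; self-weight term 0.5·γ·B·N_γ·s_γ = 0.5 × 10.378 × 2.95 × 9.32 × 0.8 = 114.13 kPa.
q_ult = 653.62 + 549.15 + 114.13 = 1316.9 kPa.
q_net = 1316.9 − 41.605 = 1275.3 kPa.
q_all(net) = 1275.3 / 3.5 = 364.37 kPa.

q_all(net) ≈ 360 kPa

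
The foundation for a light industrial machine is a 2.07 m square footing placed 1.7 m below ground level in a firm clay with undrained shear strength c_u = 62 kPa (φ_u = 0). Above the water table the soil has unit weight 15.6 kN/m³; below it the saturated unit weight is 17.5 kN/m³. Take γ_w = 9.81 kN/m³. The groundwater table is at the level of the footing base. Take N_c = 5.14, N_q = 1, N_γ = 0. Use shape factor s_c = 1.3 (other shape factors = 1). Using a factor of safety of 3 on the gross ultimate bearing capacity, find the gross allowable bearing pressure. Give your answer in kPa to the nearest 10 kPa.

q_all ≈ 150 kPa

Effective surcharge at the founding depth q = γ·D_f = 15.6 × 1.7 = 26.52 kPa.
q_ult = c·N_c·s_c + q·N_q
     = 62 × 5.14 × 1.3 + 26.52 × 1
     = 414.28 + 26.52 = 440.8 kPa.
q_all = 440.8 / 3 = 146.93 kPa.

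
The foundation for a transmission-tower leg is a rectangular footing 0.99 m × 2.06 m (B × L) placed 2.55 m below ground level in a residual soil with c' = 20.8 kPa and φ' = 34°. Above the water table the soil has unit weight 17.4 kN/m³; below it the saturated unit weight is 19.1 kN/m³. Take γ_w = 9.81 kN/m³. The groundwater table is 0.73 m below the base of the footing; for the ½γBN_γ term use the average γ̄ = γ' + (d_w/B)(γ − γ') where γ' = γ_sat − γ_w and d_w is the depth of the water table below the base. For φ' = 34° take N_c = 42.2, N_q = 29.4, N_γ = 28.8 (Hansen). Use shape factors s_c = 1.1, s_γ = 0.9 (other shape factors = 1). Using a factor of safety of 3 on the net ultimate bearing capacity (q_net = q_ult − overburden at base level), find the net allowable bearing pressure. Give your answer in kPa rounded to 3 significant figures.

q = γ·D_f = 17.4 × 2.55 = 44.37 kPa.
γ' = 9.29 kN/m³; averaging over the depth B below the base, γ̄ = γ' + (d_w/B)(γ − γ') = 15.27 kN/m³.
c·N_c·s_c = 20.8 × 42.2 × 1.1 = 965.54 kPa
q·N_q = 44.37 × 29.4 = 1304.5 kPa
0.5·γ·B·N_γ·s_γ = 0.5 × 15.27 × 0.99 × 28.8 × 0.9 = 195.92 kPa
q_ult = 965.54 + 1304.5 + 195.92 = 2465.9 kPa.
q_net = 2465.9 − 44.37 = 2421.6 kPa.
q_all(net) = 2421.6 / 3 = 807.19 kPa.

q_all(net) ≈ 807 kPa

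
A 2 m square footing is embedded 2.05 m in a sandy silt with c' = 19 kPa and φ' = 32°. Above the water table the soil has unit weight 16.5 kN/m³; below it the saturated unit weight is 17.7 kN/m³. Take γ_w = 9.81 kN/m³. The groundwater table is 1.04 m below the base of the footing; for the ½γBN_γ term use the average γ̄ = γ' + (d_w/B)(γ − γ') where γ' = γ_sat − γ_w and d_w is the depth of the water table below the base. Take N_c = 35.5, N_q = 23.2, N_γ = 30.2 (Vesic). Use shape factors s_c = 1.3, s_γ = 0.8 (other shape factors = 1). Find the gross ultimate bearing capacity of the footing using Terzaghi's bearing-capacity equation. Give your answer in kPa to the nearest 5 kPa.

q_ult ≈ 1960 kPa

q = γ·D_f = 16.5 × 2.05 = 33.825 kPa.
γ' = 7.89 kN/m³; averaging over the depth B below the base, γ̄ = γ' + (d_w/B)(γ − γ') = 12.367 kN/m³.
c·N_c·s_c = 19 × 35.5 × 1.3 = 876.85 kPa
q·N_q = 33.825 × 23.2 = 784.74 kPa
0.5·γ·B·N_γ·s_γ = 0.5 × 12.367 × 2 × 30.2 × 0.8 = 298.79 kPa
q_ult = 876.85 + 784.74 + 298.79 = 1960.4 kPa.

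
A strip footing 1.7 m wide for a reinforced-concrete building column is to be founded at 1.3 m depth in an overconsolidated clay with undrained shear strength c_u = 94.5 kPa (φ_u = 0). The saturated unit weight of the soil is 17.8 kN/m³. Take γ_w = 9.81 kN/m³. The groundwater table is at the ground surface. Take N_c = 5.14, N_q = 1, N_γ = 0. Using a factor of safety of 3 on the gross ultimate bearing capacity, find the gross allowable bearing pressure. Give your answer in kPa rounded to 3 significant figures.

With the water table at the surface the whole profile is submerged: γ' = 17.8 − 9.81 = 7.99 kN/m³, so q = γ'·D_f = 10.387 kPa.
q_ult = c·N_c + q·N_q
     = 94.5 × 5.14 + 10.387 × 1
     = 485.73 + 10.387 = 496.12 kPa.
q_all = 496.12 / 3 = 165.37 kPa.

q_all ≈ 165 kPa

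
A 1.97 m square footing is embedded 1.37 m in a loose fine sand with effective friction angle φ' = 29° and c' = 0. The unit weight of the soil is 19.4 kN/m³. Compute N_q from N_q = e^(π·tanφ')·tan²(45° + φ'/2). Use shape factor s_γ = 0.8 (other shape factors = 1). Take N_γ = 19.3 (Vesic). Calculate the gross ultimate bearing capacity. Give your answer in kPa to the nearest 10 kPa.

tan29° = 0.5543, so N_q = e^(π×0.5543)·tan²(59.5°) = 5.705 × 2.882 = 16.44.
q = γ·D_f = 19.4 × 1.37 = 26.578 kPa.
q·N_q = 26.578 × 16.443 = 437.03 kPa
0.5·γ·B·N_γ·s_γ = 0.5 × 19.4 × 1.97 × 19.3 × 0.8 = 295.04 kPa
q_ult = 437.03 + 295.04 = 732.07 kPa.

q_ult ≈ 730 kPa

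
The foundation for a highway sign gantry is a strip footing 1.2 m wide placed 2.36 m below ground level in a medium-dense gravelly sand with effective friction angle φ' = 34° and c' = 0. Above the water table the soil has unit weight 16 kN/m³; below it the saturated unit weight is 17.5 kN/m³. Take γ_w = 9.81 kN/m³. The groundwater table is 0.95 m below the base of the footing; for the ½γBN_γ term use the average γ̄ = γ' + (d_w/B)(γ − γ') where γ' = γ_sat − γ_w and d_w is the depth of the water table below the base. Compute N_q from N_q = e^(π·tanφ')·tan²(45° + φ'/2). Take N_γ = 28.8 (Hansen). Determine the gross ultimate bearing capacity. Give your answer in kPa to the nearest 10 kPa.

q_ult ≈ 1360 kPa

tan34° = 0.6745, so N_q = e^(π×0.6745)·tan²(62°) = 8.323 × 3.537 = 29.44.
Overburden at base level: q = 16 × 2.36 = 37.76 kPa.
The water table is 0.95 m below the base (< B = 1.2 m), so the ½γBN_γ term uses γ̄ = γ' + (d_w/B)(γ − γ') = 7.69 + (0.95/1.2)(16 − 7.69) = 14.269 kN/m³.
Surcharge term q·N_q = 37.76 × 29.44 = 1111.6 kPa; self-weight term 0.5·γ·B·N_γ = 0.5 × 14.269 × 1.2 × 28.8 = 246.56 kPa.
q_ult = 1111.6 + 246.56 = 1358.2 kPa.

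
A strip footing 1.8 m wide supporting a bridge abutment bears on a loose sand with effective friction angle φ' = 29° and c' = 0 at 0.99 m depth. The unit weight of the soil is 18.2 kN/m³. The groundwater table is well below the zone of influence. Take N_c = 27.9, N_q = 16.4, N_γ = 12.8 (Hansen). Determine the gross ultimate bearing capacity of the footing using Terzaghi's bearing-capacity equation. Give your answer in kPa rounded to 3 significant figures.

Effective surcharge at the founding depth q = γ·D_f = 18.2 × 0.99 = 18.018 kPa.
q_ult = q·N_q + 0.5·γ·B·N_γ
     = 18.018 × 16.4 + 0.5 × 18.2 × 1.8 × 12.8
     = 295.5 + 209.66 = 505.16 kPa.

q_ult ≈ 505 kPa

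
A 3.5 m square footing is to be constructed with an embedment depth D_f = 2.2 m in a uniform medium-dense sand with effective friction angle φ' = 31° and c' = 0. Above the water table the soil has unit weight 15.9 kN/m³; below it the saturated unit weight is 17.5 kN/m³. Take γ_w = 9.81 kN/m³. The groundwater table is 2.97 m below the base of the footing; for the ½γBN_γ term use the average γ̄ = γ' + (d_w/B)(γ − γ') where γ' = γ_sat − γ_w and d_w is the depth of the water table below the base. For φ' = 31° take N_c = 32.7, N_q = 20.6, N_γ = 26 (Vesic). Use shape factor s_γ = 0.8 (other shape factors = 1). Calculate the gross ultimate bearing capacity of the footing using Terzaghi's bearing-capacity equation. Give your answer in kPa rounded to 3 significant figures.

q = γ·D_f = 15.9 × 2.2 = 34.98 kPa.
γ' = 7.69 kN/m³; averaging over the depth B below the base, γ̄ = γ' + (d_w/B)(γ − γ') = 14.657 kN/m³.
q·N_q = 34.98 × 20.6 = 720.59 kPa
0.5·γ·B·N_γ·s_γ = 0.5 × 14.657 × 3.5 × 26 × 0.8 = 533.51 kPa
q_ult = 720.59 + 533.51 = 1254.1 kPa.

q_ult ≈ 1250 kPa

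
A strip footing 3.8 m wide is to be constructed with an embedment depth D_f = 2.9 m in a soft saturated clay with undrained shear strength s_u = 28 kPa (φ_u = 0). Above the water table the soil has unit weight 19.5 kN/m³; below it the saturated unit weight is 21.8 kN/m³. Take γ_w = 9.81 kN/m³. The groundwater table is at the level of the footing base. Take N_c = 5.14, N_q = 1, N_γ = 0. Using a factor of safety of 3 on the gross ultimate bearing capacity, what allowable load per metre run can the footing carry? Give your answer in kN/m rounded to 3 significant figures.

≈ 254 kN/m

Effective surcharge at the founding depth q = γ·D_f = 19.5 × 2.9 = 56.55 kPa.
q_ult = c·N_c + q·N_q
     = 28 × 5.14 + 56.55 × 1
     = 143.92 + 56.55 = 200.47 kPa.
Gross allowable pressure q_all = 200.47 / 3 = 66.823 kPa.
Allowable wall load = q_all × B = 66.823 × 3.8 = 253.93 kN per metre run.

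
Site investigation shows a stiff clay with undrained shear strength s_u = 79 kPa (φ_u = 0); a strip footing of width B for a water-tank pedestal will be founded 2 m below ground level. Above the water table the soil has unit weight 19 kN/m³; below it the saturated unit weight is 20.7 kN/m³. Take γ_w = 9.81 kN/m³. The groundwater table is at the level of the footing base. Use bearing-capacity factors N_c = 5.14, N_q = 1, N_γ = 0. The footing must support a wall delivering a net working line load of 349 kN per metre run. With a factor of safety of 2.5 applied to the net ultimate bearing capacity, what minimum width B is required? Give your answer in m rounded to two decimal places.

q = γ·D_f = 19 × 2 = 38 kPa.
c·N_c = 79 × 5.14 = 406.06 kPa
q·N_q = 38 × 1 = 38 kPa
q_ult = 406.06 + 38 = 444.06 kPa.
For φ = 0 the ½γBN_γ term vanishes, so q_ult is independent of B. q_net = 444.06 − 38 = 406.06 kPa; q_all(net) = 406.06/2.5 = 162.42 kPa.
Required width B = w / q_all(net) = 349 / 162.42 = 2.149 m.

B = 2.15 m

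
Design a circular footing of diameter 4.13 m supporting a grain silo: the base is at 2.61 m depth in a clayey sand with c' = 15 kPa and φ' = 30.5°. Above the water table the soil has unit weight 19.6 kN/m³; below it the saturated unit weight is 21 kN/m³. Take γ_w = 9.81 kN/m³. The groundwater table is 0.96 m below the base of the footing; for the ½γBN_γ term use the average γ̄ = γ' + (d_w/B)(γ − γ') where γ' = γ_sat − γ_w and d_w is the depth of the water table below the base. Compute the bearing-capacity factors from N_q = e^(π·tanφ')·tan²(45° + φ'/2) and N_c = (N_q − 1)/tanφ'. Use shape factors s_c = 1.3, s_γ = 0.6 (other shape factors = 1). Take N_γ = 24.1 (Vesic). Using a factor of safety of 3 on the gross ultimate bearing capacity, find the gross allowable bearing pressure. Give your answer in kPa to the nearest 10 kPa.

N_q = e^(π·tan30.5°)·tan²(60.25°) = 19.48; N_c = (N_q − 1)/tanφ' = 31.37.
q = γ·D_f = 19.6 × 2.61 = 51.156 kPa.
γ' = 11.19 kN/m³; averaging over the depth B below the base, γ̄ = γ' + (d_w/B)(γ − γ') = 13.145 kN/m³.
c·N_c·s_c = 15 × 31.372 × 1.3 = 611.75 kPa
q·N_q = 51.156 × 19.479 = 996.49 kPa
0.5·γ·B·N_γ·s_γ = 0.5 × 13.145 × 4.13 × 24.1 × 0.6 = 392.5 kPa
q_ult = 611.75 + 996.49 + 392.5 = 2000.7 kPa.
q_all = 2000.7 / 3 = 666.91 kPa.

q_all ≈ 670 kPa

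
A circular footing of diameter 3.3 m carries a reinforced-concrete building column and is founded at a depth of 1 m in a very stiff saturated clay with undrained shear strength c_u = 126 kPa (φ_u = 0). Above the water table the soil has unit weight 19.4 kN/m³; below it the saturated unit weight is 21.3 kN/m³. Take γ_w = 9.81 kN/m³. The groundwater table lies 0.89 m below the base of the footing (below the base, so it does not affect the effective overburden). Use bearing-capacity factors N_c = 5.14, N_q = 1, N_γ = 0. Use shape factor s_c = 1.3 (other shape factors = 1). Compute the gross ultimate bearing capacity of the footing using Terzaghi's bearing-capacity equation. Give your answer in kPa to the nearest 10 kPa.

q_ult ≈ 860 kPa

Overburden at base level: q = 19.4 × 1 = 19.4 kPa.
Cohesion term c·N_c·s_c = 126 × 5.14 × 1.3 = 841.93 kPa; surcharge term q·N_q = 19.4 × 1 = 19.4 kPa.
q_ult = 841.93 + 19.4 = 861.33 kPa.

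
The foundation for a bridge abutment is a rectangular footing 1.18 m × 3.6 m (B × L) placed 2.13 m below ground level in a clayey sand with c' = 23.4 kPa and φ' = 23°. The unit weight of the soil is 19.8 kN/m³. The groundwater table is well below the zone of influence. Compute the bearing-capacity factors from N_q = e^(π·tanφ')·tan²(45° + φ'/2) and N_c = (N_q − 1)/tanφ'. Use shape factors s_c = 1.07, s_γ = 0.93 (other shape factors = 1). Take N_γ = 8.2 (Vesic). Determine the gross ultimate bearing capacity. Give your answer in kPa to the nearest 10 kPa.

tan23° = 0.4245, so N_q = e^(π×0.4245)·tan²(56.5°) = 3.794 × 2.283 = 8.66.
N_c = (8.66 − 1)/tan23° = 18.05.
Effective surcharge at the founding depth q = γ·D_f = 19.8 × 2.13 = 42.174 kPa.
q_ult = c·N_c·s_c + q·N_q + 0.5·γ·B·N_γ·s_γ
     = 23.4 × 18.049 × 1.07 + 42.174 × 8.6612 + 0.5 × 19.8 × 1.18 × 8.2 × 0.93
     = 451.9 + 365.28 + 89.087 = 906.27 kPa.

q_ult ≈ 910 kPa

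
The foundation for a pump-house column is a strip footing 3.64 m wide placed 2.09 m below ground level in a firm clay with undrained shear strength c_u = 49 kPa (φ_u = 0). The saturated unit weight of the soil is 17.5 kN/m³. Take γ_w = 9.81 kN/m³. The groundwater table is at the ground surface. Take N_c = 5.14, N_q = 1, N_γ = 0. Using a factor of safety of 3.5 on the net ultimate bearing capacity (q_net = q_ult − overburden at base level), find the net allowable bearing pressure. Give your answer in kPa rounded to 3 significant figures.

q_all(net) ≈ 72 kPa

With the water table at the surface the whole profile is submerged: γ' = 17.5 − 9.81 = 7.69 kN/m³, so q = γ'·D_f = 16.072 kPa.
q_ult = c·N_c + q·N_q
     = 49 × 5.14 + 16.072 × 1
     = 251.86 + 16.072 = 267.93 kPa.
q_net = 267.93 − 16.072 = 251.86 kPa.
q_all(net) = 251.86 / 3.5 = 71.96 kPa.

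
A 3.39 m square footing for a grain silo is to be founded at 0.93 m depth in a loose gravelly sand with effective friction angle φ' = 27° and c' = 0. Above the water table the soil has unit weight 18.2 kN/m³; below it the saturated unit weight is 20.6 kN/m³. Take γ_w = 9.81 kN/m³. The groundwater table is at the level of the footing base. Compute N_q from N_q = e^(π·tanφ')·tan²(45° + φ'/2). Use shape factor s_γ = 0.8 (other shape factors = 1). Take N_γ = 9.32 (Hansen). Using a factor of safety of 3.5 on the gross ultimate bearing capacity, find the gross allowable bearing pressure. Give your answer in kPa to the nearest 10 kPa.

N_q = e^(π·tan27°)·tan²(58.5°) = 13.2.
Effective surcharge at the founding depth q = γ·D_f = 18.2 × 0.93 = 16.926 kPa.
The water table coincides with the base, so in the self-weight term γ → γ' = 10.79 kN/m³.
q_ult = q·N_q + 0.5·γ·B·N_γ·s_γ
     = 16.926 × 13.199 + 0.5 × 10.79 × 3.39 × 9.32 × 0.8
     = 223.41 + 136.36 = 359.77 kPa.
q_all = 359.77 / 3.5 = 102.79 kPa.

q_all ≈ 100 kPa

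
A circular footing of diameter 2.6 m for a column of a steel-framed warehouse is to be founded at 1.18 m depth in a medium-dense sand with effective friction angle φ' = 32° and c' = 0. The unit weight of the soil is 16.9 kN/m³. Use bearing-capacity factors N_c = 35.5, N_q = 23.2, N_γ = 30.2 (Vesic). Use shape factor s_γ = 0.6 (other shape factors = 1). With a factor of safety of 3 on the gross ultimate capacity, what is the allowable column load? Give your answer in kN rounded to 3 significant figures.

P_all ≈ 1520 kN

q = γ·D_f = 16.9 × 1.18 = 19.942 kPa.
q·N_q = 19.942 × 23.2 = 462.65 kPa
0.5·γ·B·N_γ·s_γ = 0.5 × 16.9 × 2.6 × 30.2 × 0.6 = 398.1 kPa
q_ult = 462.65 + 398.1 = 860.75 kPa.
Gross allowable pressure q_all = 860.75 / 3 = 286.92 kPa.
Footing area = 5.3093 m², so allowable column load = 286.92 × 5.3093 = 1523.3 kN.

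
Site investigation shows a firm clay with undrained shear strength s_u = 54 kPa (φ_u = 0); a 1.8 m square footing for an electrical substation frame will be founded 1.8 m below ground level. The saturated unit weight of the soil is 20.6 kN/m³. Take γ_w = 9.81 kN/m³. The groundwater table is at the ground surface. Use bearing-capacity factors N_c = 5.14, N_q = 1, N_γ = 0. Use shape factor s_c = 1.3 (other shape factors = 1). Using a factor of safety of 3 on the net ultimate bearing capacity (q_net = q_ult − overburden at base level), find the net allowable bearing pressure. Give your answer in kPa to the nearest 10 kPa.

γ' = 20.6 − 9.81 = 10.79 kN/m³ (submerged throughout). q = 10.79 × 1.8 = 19.422 kPa.
c·N_c·s_c = 54 × 5.14 × 1.3 = 360.83 kPa
q·N_q = 19.422 × 1 = 19.422 kPa
q_ult = 360.83 + 19.422 = 380.25 kPa.
q_net = 380.25 − 19.422 = 360.83 kPa.
q_all(net) = 360.83 / 3 = 120.28 kPa.

q_all(net) ≈ 120 kPa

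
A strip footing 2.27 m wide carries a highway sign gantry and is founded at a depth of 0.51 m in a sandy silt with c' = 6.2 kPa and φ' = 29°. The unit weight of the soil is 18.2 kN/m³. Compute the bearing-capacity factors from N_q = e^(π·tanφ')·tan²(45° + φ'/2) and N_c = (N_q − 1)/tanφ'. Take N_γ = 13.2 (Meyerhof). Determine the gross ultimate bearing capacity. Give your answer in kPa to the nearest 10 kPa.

q_ult ≈ 600 kPa

tan29° = 0.5543, so N_q = e^(π×0.5543)·tan²(59.5°) = 5.705 × 2.882 = 16.44.
N_c = (16.44 − 1)/tan29° = 27.86.
Overburden at base level: q = 18.2 × 0.51 = 9.282 kPa.
Cohesion term c·N_c = 6.2 × 27.86 = 172.73 kPa; surcharge term q·N_q = 9.282 × 16.443 = 152.63 kPa; self-weight term 0.5·γ·B·N_γ = 0.5 × 18.2 × 2.27 × 13.2 = 272.67 kPa.
q_ult = 172.73 + 152.63 + 272.67 = 598.03 kPa.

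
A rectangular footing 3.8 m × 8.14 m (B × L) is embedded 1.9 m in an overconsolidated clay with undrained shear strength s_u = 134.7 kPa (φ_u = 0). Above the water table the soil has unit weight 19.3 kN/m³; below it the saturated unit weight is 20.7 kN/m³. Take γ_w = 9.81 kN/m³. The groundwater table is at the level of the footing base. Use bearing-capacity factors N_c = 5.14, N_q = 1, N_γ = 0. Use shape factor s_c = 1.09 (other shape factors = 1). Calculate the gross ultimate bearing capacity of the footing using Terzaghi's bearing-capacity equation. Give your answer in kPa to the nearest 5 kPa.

q_ult ≈ 790 kPa

q = γ·D_f = 19.3 × 1.9 = 36.67 kPa.
c·N_c·s_c = 134.7 × 5.14 × 1.09 = 754.67 kPa
q·N_q = 36.67 × 1 = 36.67 kPa
q_ult = 754.67 + 36.67 = 791.34 kPa.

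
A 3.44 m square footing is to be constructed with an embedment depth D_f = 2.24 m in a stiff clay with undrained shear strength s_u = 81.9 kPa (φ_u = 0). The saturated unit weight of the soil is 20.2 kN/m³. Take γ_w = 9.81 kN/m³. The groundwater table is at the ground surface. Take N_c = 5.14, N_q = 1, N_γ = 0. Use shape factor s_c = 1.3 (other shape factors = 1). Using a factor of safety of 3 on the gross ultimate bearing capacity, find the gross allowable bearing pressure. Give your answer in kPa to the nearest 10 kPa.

Water table at ground surface, so effective unit weight γ' = 20.2 − 9.81 = 10.39 kN/m³ is used throughout; overburden q = 10.39 × 2.24 = 23.274 kPa.
Cohesion term c·N_c·s_c = 81.9 × 5.14 × 1.3 = 547.26 kPa; surcharge term q·N_q = 23.274 × 1 = 23.274 kPa.
q_ult = 547.26 + 23.274 = 570.53 kPa.
q_all = 570.53 / 3 = 190.18 kPa.

q_all ≈ 190 kPa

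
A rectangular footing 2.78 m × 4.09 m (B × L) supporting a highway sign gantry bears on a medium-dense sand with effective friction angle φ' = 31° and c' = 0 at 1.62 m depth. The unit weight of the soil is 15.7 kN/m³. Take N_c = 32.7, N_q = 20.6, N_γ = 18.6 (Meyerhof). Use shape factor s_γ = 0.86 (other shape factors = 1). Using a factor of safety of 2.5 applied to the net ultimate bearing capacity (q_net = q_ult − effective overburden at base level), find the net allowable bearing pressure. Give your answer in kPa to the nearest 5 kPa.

Overburden at base level: q = 15.7 × 1.62 = 25.434 kPa.
Surcharge term q·N_q = 25.434 × 20.6 = 523.94 kPa; self-weight term 0.5·γ·B·N_γ·s_γ = 0.5 × 15.7 × 2.78 × 18.6 × 0.86 = 349.08 kPa.
q_ult = 523.94 + 349.08 = 873.02 kPa.
Net ultimate: q_net = 873.02 − 25.434 = 847.59 kPa.
q_all(net) = 847.59 / 2.5 = 339.03 kPa.

q_all(net) ≈ 340 kPa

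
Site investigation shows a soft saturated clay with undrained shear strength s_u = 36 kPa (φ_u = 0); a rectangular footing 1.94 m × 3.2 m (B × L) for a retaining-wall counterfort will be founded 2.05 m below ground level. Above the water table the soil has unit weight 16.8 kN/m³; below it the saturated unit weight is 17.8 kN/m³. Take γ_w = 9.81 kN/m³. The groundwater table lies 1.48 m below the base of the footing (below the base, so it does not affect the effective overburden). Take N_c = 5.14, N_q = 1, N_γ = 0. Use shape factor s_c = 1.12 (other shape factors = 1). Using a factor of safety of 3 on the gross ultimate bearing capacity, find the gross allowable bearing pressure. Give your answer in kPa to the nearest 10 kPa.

q = γ·D_f = 16.8 × 2.05 = 34.44 kPa.
c·N_c·s_c = 36 × 5.14 × 1.12 = 207.24 kPa
q·N_q = 34.44 × 1 = 34.44 kPa
q_ult = 207.24 + 34.44 = 241.68 kPa.
q_all = 241.68 / 3 = 80.562 kPa.

q_all ≈ 80 kPa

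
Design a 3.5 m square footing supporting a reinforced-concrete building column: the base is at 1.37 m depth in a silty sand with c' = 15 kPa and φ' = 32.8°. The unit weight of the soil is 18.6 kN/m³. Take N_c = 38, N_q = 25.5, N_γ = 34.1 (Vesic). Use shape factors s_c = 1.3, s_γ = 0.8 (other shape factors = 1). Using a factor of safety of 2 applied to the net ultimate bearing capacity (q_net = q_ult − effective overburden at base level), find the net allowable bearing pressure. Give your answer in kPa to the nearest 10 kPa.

q = γ·D_f = 18.6 × 1.37 = 25.482 kPa.
c·N_c·s_c = 15 × 38 × 1.3 = 741 kPa
q·N_q = 25.482 × 25.5 = 649.79 kPa
0.5·γ·B·N_γ·s_γ = 0.5 × 18.6 × 3.5 × 34.1 × 0.8 = 887.96 kPa
q_ult = 741 + 649.79 + 887.96 = 2278.8 kPa.
Net ultimate: q_net = 2278.8 − 25.482 = 2253.3 kPa.
q_all(net) = 2253.3 / 2 = 1126.6 kPa.

q_all(net) ≈ 1130 kPa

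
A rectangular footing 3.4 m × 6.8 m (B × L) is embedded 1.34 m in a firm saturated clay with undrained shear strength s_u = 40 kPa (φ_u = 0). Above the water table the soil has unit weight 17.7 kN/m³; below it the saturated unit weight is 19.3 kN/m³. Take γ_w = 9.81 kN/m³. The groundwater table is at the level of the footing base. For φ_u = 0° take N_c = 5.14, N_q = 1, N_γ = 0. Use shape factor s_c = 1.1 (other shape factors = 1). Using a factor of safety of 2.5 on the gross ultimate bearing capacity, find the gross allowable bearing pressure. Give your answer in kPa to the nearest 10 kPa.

q_all ≈ 100 kPa

Effective surcharge at the founding depth q = γ·D_f = 17.7 × 1.34 = 23.718 kPa.
q_ult = c·N_c·s_c + q·N_q
     = 40 × 5.14 × 1.1 + 23.718 × 1
     = 226.16 + 23.718 = 249.88 kPa.
q_all = 249.88 / 2.5 = 99.951 kPa.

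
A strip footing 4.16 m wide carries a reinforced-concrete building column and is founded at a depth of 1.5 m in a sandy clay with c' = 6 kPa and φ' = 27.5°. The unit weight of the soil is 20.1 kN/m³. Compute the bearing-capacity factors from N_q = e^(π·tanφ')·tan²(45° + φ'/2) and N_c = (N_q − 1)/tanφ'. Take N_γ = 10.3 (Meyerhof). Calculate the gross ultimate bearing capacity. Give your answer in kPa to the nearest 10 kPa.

tan27.5° = 0.5206, so N_q = e^(π×0.5206)·tan²(58.75°) = 5.132 × 2.716 = 13.94.
N_c = (13.94 − 1)/tan27.5° = 24.85.
Effective surcharge at the founding depth q = γ·D_f = 20.1 × 1.5 = 30.15 kPa.
q_ult = c·N_c + q·N_q + 0.5·γ·B·N_γ
     = 6 × 24.85 + 30.15 × 13.936 + 0.5 × 20.1 × 4.16 × 10.3
     = 149.1 + 420.17 + 430.62 = 999.89 kPa.

q_ult ≈ 1000 kPa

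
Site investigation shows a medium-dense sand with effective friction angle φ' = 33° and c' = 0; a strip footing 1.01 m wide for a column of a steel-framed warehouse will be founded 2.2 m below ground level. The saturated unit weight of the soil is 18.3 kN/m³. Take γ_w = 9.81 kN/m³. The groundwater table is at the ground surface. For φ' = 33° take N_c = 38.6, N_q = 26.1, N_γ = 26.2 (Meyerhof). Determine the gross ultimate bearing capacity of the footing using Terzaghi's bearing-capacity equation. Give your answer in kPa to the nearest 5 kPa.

With the water table at the surface the whole profile is submerged: γ' = 18.3 − 9.81 = 8.49 kN/m³, so q = γ'·D_f = 18.678 kPa; the same γ' applies in the ½γBN_γ term.
q_ult = q·N_q + 0.5·γ·B·N_γ
     = 18.678 × 26.1 + 0.5 × 8.49 × 1.01 × 26.2
     = 487.5 + 112.33 = 599.83 kPa.

q_ult ≈ 600 kPa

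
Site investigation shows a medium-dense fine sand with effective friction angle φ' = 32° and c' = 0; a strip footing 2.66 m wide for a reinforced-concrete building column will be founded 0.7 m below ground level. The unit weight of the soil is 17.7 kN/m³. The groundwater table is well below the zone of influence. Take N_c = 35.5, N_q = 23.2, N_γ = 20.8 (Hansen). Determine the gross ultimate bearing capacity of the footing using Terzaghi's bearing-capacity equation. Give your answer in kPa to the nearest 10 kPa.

q_ult ≈ 780 kPa

Overburden at base level: q = 17.7 × 0.7 = 12.39 kPa.
Surcharge term q·N_q = 12.39 × 23.2 = 287.45 kPa; self-weight term 0.5·γ·B·N_γ = 0.5 × 17.7 × 2.66 × 20.8 = 489.65 kPa.
q_ult = 287.45 + 489.65 = 777.1 kPa.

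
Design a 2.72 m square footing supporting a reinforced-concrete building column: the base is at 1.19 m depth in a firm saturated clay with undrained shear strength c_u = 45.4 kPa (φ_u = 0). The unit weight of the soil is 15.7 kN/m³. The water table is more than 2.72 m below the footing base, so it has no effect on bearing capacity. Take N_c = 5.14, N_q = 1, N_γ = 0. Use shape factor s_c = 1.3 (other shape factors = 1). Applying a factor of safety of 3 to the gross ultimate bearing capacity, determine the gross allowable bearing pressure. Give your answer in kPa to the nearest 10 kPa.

Overburden at base level: q = 15.7 × 1.19 = 18.683 kPa.
Cohesion term c·N_c·s_c = 45.4 × 5.14 × 1.3 = 303.36 kPa; surcharge term q·N_q = 18.683 × 1 = 18.683 kPa.
q_ult = 303.36 + 18.683 = 322.05 kPa.
q_all = q_ult / FS = 322.05 / 3 = 107.35 kPa.

q_all ≈ 110 kPa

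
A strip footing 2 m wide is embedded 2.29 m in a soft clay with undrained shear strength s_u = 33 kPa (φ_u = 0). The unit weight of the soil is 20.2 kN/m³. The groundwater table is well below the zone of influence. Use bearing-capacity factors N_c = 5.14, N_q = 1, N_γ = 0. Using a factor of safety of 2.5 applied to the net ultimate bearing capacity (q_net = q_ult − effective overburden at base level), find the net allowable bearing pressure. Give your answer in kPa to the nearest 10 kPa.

q = γ·D_f = 20.2 × 2.29 = 46.258 kPa.
c·N_c = 33 × 5.14 = 169.62 kPa
q·N_q = 46.258 × 1 = 46.258 kPa
q_ult = 169.62 + 46.258 = 215.88 kPa.
Net ultimate: q_net = 215.88 − 46.258 = 169.62 kPa.
q_all(net) = 169.62 / 2.5 = 67.848 kPa.

q_all(net) ≈ 70 kPa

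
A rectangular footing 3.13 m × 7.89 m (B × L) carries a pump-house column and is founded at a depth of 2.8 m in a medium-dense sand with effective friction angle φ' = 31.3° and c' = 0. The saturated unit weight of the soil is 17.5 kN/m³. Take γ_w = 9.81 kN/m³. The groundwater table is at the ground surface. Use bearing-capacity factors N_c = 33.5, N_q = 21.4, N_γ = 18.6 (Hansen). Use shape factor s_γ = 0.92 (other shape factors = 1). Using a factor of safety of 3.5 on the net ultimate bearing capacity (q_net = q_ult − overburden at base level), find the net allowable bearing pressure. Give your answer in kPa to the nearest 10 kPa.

q_all(net) ≈ 180 kPa

Water table at ground surface, so effective unit weight γ' = 17.5 − 9.81 = 7.69 kN/m³ is used throughout; overburden q = 7.69 × 2.8 = 21.532 kPa; the same γ' applies in the ½γBN_γ term.
Surcharge term q·N_q = 21.532 × 21.4 = 460.78 kPa; self-weight term 0.5·γ·B·N_γ·s_γ = 0.5 × 7.69 × 3.13 × 18.6 × 0.92 = 205.94 kPa.
q_ult = 460.78 + 205.94 = 666.73 kPa.
q_net = 666.73 − 21.532 = 645.19 kPa.
q_all(net) = 645.19 / 3.5 = 184.34 kPa.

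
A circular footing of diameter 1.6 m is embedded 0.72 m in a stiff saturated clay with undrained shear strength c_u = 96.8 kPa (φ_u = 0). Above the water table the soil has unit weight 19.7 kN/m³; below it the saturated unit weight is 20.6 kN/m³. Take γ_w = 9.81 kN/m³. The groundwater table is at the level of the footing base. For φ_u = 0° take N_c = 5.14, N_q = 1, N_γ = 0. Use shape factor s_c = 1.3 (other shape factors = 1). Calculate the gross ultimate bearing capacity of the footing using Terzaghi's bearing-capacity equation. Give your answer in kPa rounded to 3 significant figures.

q = γ·D_f = 19.7 × 0.72 = 14.184 kPa.
c·N_c·s_c = 96.8 × 5.14 × 1.3 = 646.82 kPa
q·N_q = 14.184 × 1 = 14.184 kPa
q_ult = 646.82 + 14.184 = 661 kPa.

q_ult ≈ 661 kPa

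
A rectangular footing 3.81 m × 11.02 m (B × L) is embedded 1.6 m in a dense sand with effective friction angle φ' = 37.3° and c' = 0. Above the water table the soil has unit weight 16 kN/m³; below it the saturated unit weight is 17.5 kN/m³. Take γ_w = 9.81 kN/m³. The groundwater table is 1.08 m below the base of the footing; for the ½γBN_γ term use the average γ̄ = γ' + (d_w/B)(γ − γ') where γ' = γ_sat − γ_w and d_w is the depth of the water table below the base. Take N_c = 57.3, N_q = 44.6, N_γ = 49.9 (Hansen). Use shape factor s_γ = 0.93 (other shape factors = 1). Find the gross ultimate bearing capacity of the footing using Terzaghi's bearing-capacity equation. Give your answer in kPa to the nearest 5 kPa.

Overburden at base level: q = 16 × 1.6 = 25.6 kPa.
The water table is 1.08 m below the base (< B = 3.81 m), so the ½γBN_γ term uses γ̄ = γ' + (d_w/B)(γ − γ') = 7.69 + (1.08/3.81)(16 − 7.69) = 10.046 kN/m³.
Surcharge term q·N_q = 25.6 × 44.6 = 1141.8 kPa; self-weight term 0.5·γ·B·N_γ·s_γ = 0.5 × 10.046 × 3.81 × 49.9 × 0.93 = 888.08 kPa.
q_ult = 1141.8 + 888.08 = 2029.8 kPa.

q_ult ≈ 2030 kPa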